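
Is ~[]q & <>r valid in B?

Tableau for the negation ~(~[]q & <>r):
1. ~(~[]q & <>r), u
2. ~<>r, u
3. ~r, u
Accessibility: uRu
The negation has an open branch (countermodel exists).

No, not valid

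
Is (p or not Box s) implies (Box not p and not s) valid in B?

Tableau for the negation not ((p or not Box s) implies (Box not p and not s)):
1. not ((p or not Box s) implies (Box not p and not s)), w0
2. p or not Box s, w0   [neg-implies-rule on 1]
3. not (Box not p and not s), w0   [neg-implies-rule on 1]
4. not Box s, w0   [or-rule on 2 (branches; this branch)]
5. s, w0   [neg-and-rule on 3 (branches; this branch)]
6. not s, w1   [neg-Box-rule on 4: fresh world w1, w0Rw1]
Accessibility: w0Rw0, w0Rw1, w1Rw0, w1Rw1
The negation has an open branch (countermodel exists).

No, not valid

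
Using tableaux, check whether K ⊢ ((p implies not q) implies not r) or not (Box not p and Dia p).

Valid in K

Tableau for the negation not (((p implies not q) implies not r) or not (Box not p and Dia p)):
1. not (((p implies not q) implies not r) or not (Box not p and Dia p)), u
2. not ((p implies not q) implies not r), u
3. Box not p and Dia p, u
4. p implies not q, u
5. r, u
6. Box not p, u
7. Dia p, u
8. not q, u
9. p, v
10. not p, v
Accessibility: uRv
Branch closes: p and not p both at v.
All branches of the negation close; one closing branch shown above.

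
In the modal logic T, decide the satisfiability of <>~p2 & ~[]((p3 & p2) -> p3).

1. <>~p2 & ~[]((p3 & p2) -> p3), 0
2. <>~p2, 0
3. ~[]((p3 & p2) -> p3), 0
4. ~p2, 1
5. ~((p3 & p2) -> p3), 2
6. p3 & p2, 2
7. ~p3, 2
8. p3, 2
9. p2, 2
Accessibility: 0R0, 0R1, 0R2, 1R1, 2R2
Branch closes: p3 and ~p3 both at 2.
All branches of the tableau close; one closing branch shown above.

No, unsatisfiable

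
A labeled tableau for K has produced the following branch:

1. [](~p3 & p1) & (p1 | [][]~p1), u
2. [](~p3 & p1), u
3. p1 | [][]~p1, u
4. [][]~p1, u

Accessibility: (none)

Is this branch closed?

Open

No atom appears with both signs at the same world.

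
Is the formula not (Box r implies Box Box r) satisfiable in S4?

1. not (Box r implies Box Box r), w0
2. Box r, w0
3. not Box Box r, w0
4. r, w0
5. not Box r, w1
6. r, w1
7. not r, w2
8. r, w2
Accessibility: w0Rw0, w0Rw1, w0Rw2, w1Rw1, w1Rw2, w2Rw2
Branch closes: r and not r both at w2.
Every branch closes; the branch above is one of them.

Unsatisfiable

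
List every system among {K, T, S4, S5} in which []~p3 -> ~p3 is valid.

T-tableau for the negation ~([]~p3 -> ~p3):
1. ~([]~p3 -> ~p3), 0
2. []~p3, 0
3. p3, 0
4. ~p3, 0
Accessibility: 0R0
Branch closes: p3 and ~p3 both at 0.
Every branch closes (one shown): valid in T, hence also in S4, S5 (every theorem of T is a theorem of S4 and S5).
K-tableau for the negation ~([]~p3 -> ~p3):
1. ~([]~p3 -> ~p3), 0
2. []~p3, 0
3. p3, 0
Complete open branch: countermodel on a K-frame, so not valid in K.

T, S4, S5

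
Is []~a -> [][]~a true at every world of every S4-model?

Tableau for the negation ~([]~a -> [][]~a):
1. ~([]~a -> [][]~a), u
2. []~a, u   [~->-rule on 1]
3. ~[][]~a, u   [~->-rule on 1]
4. ~a, u   [[]-rule on 2 via uRu]
5. ~[]~a, v   [~[]-rule on 3: fresh world v, uRv]
6. ~a, v   [[]-rule on 2 via uRv]
7. a, w   [~[]-rule on 5: fresh world w, vRw]
8. ~a, w   [[]-rule on 2 via uRw]
Accessibility: uRu, uRv, uRw, vRv, vRw, wRw
Branch closes: a and ~a both at w.
All branches of the negation close; one closing branch shown above.

Yes, valid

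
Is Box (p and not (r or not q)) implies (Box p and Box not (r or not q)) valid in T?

Yes, valid

Tableau for the negation not (Box (p and not (r or not q)) implies (Box p and Box not (r or not q))):
1. not (Box (p and not (r or not q)) implies (Box p and Box not (r or not q))), u
2. Box (p and not (r or not q)), u
3. not (Box p and Box not (r or not q)), u
4. p and not (r or not q), u
5. p, u
6. not (r or not q), u
7. not r, u
8. q, u
9. not Box not (r or not q), u
10. r or not q, v
11. p and not (r or not q), v
12. p, v
13. not (r or not q), v
14. not r, v
15. q, v
16. not q, v
Accessibility: uRu, uRv, vRv
Branch closes: q and not q both at v.
All branches of the negation close; one closing branch shown above.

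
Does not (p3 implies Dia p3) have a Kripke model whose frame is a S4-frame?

1. not (p3 implies Dia p3), u
2. p3, u   [neg-implies-rule on 1]
3. not Dia p3, u   [neg-implies-rule on 1]
4. not p3, u   [neg-Dia-rule on 3 via uRu]
Accessibility: uRu
Branch closes: p3 and not p3 both at u.
(One branch shown.) All branches close.

No, unsatisfiable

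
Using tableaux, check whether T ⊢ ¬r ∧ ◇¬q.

Tableau for the negation ¬(¬r ∧ ◇¬q):
1. ¬(¬r ∧ ◇¬q), w0
2. ¬◇¬q, w0   [¬∧-rule on 1 (branches; this branch)]
3. q, w0   [¬◇-rule on 2 via w0Rw0]
Accessibility: w0Rw0
The negation has an open branch (countermodel exists).

No, not valid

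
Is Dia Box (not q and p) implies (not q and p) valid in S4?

Tableau for the negation not (Dia Box (not q and p) implies (not q and p)):
1. not (Dia Box (not q and p) implies (not q and p)), 0
2. Dia Box (not q and p), 0
3. not (not q and p), 0
4. not p, 0
5. Box (not q and p), 1
6. not q and p, 1
7. not q, 1
8. p, 1
Accessibility: 0R0, 0R1, 1R1
The negation has an open branch (countermodel exists).

No, not valid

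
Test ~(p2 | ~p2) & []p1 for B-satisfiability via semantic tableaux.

Unsatisfiable

1. ~(p2 | ~p2) & []p1, w0
2. ~(p2 | ~p2), w0   [&-rule on 1]
3. []p1, w0   [&-rule on 1]
4. ~p2, w0   [~|-rule on 2]
5. p2, w0   [~|-rule on 2]
Accessibility: w0Rw0
Branch closes: p2 and ~p2 both at w0.
Every branch closes; the branch above is one of them.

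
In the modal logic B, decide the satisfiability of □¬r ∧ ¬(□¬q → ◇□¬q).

Unsatisfiable (every branch closes)

1. □¬r ∧ ¬(□¬q → ◇□¬q), u
2. □¬r, u
3. ¬(□¬q → ◇□¬q), u
4. □¬q, u
5. ¬◇□¬q, u
6. ¬r, u
7. ¬q, u
8. ¬□¬q, u
9. q, v
10. ¬r, v
11. ¬q, v
Accessibility: uRu, uRv, vRu, vRv
Branch closes: q and ¬q both at v.
Every branch closes; the branch above is one of them.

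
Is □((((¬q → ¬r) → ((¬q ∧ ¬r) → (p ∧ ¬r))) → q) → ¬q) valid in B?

Tableau for the negation ¬□((((¬q → ¬r) → ((¬q ∧ ¬r) → (p ∧ ¬r))) → q) → ¬q):
1. ¬□((((¬q → ¬r) → ((¬q ∧ ¬r) → (p ∧ ¬r))) → q) → ¬q), u
2. ¬((((¬q → ¬r) → ((¬q ∧ ¬r) → (p ∧ ¬r))) → q) → ¬q), v
3. ((¬q → ¬r) → ((¬q ∧ ¬r) → (p ∧ ¬r))) → q, v
4. q, v
Accessibility: uRu, uRv, vRu, vRv
The negation has an open branch (countermodel exists).

Not valid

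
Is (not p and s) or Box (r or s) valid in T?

Invalid (countermodel exists)

Tableau for the negation not ((not p and s) or Box (r or s)):
1. not ((not p and s) or Box (r or s)), w0
2. not (not p and s), w0
3. not Box (r or s), w0
4. not s, w0
5. not (r or s), w1
6. not r, w1
7. not s, w1
Accessibility: w0Rw0, w0Rw1, w1Rw1
The negation has an open branch (countermodel exists).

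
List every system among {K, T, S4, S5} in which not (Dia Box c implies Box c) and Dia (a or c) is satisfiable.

S4-tableau for the formula:
1. not (Dia Box c implies Box c) and Dia (a or c), u
2. not (Dia Box c implies Box c), u   [and-rule on 1]
3. Dia (a or c), u   [and-rule on 1]
4. Dia Box c, u   [neg-implies-rule on 2]
5. not Box c, u   [neg-implies-rule on 2]
6. a or c, v   [Dia-rule on 3: fresh world v, uRv]
7. c, v   [or-rule on 6 (branches; this branch)]
8. Box c, w   [Dia-rule on 4: fresh world w, uRw]
9. c, w   [Box-rule on 8 via wRw]
10. not c, x   [neg-Box-rule on 5: fresh world x, uRx]
Accessibility: uRu, uRv, uRw, uRx, vRv, wRw, xRx
Complete open branch: satisfiable in S4, hence also in K, T (this S4-model is also a K-model and a T-model).
S5-tableau for the formula:
1. not (Dia Box c implies Box c) and Dia (a or c), u
2. not (Dia Box c implies Box c), u   [and-rule on 1]
3. Dia (a or c), u   [and-rule on 1]
4. Dia Box c, u   [neg-implies-rule on 2]
5. not Box c, u   [neg-implies-rule on 2]
6. a or c, v   [Dia-rule on 3: fresh world v, uRv]
7. a, v   [or-rule on 6 (branches; this branch)]
8. Box c, w   [Dia-rule on 4: fresh world w, uRw]
9. c, u   [Box-rule on 8 via wRu]
10. c, v   [Box-rule on 8 via wRv]
11. c, w   [Box-rule on 8 via wRw]
12. not c, x   [neg-Box-rule on 5: fresh world x, uRx]
13. c, x   [Box-rule on 8 via wRx]
Accessibility: uRu, uRv, uRw, uRx, vRu, vRv, vRw, vRx, wRu, wRv, wRw, wRx, xRu, xRv, xRw, xRx
Branch closes: c and not c both at x.
Every branch closes (one shown): unsatisfiable in S5.

K, T, S4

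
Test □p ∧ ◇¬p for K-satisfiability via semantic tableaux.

1. □p ∧ ◇¬p, w0
2. □p, w0   [∧-rule on 1]
3. ◇¬p, w0   [∧-rule on 1]
4. ¬p, w1   [◇-rule on 3: fresh world w1, w0Rw1]
5. p, w1   [□-rule on 2 via w0Rw1]
Accessibility: w0Rw1
Branch closes: p and ¬p both at w1.
Every branch closes; the branch above is one of them.

No, unsatisfiable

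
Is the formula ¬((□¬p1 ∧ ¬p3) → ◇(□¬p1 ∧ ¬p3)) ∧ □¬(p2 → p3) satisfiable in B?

Unsatisfiable (every branch closes)

1. ¬((□¬p1 ∧ ¬p3) → ◇(□¬p1 ∧ ¬p3)) ∧ □¬(p2 → p3), 0
2. ¬((□¬p1 ∧ ¬p3) → ◇(□¬p1 ∧ ¬p3)), 0   [∧-rule on 1]
3. □¬(p2 → p3), 0   [∧-rule on 1]
4. □¬p1 ∧ ¬p3, 0   [¬→-rule on 2]
5. ¬◇(□¬p1 ∧ ¬p3), 0   [¬→-rule on 2]
6. □¬p1, 0   [∧-rule on 4]
7. ¬p3, 0   [∧-rule on 4]
8. ¬(p2 → p3), 0   [□-rule on 3 via 0R0]
9. p2, 0   [¬→-rule on 8]
10. ¬(□¬p1 ∧ ¬p3), 0   [¬◇-rule on 5 via 0R0]
11. ¬p1, 0   [□-rule on 6 via 0R0]
12. ¬□¬p1, 0   [¬∧-rule on 10 (branches; this branch)]
13. p1, 1   [¬□-rule on 12: fresh world 1, 0R1]
14. ¬(p2 → p3), 1   [□-rule on 3 via 0R1]
15. p2, 1   [¬→-rule on 14]
16. ¬p3, 1   [¬→-rule on 14]
17. ¬(□¬p1 ∧ ¬p3), 1   [¬◇-rule on 5 via 0R1]
18. ¬p1, 1   [□-rule on 6 via 0R1]
Accessibility: 0R0, 0R1, 1R0, 1R1
Branch closes: p1 and ¬p1 both at 1.
All branches of the tableau close; one closing branch shown above.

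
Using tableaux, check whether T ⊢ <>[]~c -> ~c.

Tableau for the negation ~(<>[]~c -> ~c):
1. ~(<>[]~c -> ~c), w0
2. <>[]~c, w0
3. c, w0
4. []~c, w1
5. ~c, w1
Accessibility: w0Rw0, w0Rw1, w1Rw1
The negation has an open branch (countermodel exists).

Invalid (countermodel exists)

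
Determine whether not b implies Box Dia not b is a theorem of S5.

Tableau for the negation not (not b implies Box Dia not b):
1. not (not b implies Box Dia not b), 0
2. not b, 0   [neg-implies-rule on 1]
3. not Box Dia not b, 0   [neg-implies-rule on 1]
4. not Dia not b, 1   [neg-Box-rule on 3: fresh world 1, 0R1]
5. b, 0   [neg-Dia-rule on 4 via 1R0]
Accessibility: 0R0, 0R1, 1R0, 1R1
Branch closes: b and not b both at 0.
All branches of the negation close; one closing branch shown above.

Yes, valid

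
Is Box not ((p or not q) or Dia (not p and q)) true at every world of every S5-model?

Not valid

Tableau for the negation not Box not ((p or not q) or Dia (not p and q)):
1. not Box not ((p or not q) or Dia (not p and q)), u
2. (p or not q) or Dia (not p and q), v
3. Dia (not p and q), v
4. not p and q, w
5. not p, w
6. q, w
Accessibility: uRu, uRv, uRw, vRu, vRv, vRw, wRu, wRv, wRw
The negation has an open branch (countermodel exists).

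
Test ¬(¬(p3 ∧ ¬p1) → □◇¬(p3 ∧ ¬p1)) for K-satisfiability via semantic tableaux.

Satisfiable

1. ¬(¬(p3 ∧ ¬p1) → □◇¬(p3 ∧ ¬p1)), 0
2. ¬(p3 ∧ ¬p1), 0   [¬→-rule on 1]
3. ¬□◇¬(p3 ∧ ¬p1), 0   [¬→-rule on 1]
4. p1, 0   [¬∧-rule on 2 (branches; this branch)]
5. ¬◇¬(p3 ∧ ¬p1), 1   [¬□-rule on 3: fresh world 1, 0R1]
Accessibility: 0R1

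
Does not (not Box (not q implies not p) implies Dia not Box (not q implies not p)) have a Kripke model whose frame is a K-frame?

1. not (not Box (not q implies not p) implies Dia not Box (not q implies not p)), w0
2. not Box (not q implies not p), w0
3. not Dia not Box (not q implies not p), w0
4. not (not q implies not p), w1
5. not q, w1
6. p, w1
7. Box (not q implies not p), w1
Accessibility: w0Rw1

Satisfiable (open branch found)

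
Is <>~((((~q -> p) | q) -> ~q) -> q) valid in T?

Tableau for the negation ~<>~((((~q -> p) | q) -> ~q) -> q):
1. ~<>~((((~q -> p) | q) -> ~q) -> q), 0
2. (((~q -> p) | q) -> ~q) -> q, 0   [~<>-rule on 1 via 0R0]
3. q, 0   [->-rule on 2 (branches; this branch)]
Accessibility: 0R0
The negation has an open branch (countermodel exists).

No, not valid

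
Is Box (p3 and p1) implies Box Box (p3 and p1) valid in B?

Tableau for the negation not (Box (p3 and p1) implies Box Box (p3 and p1)):
1. not (Box (p3 and p1) implies Box Box (p3 and p1)), 0
2. Box (p3 and p1), 0
3. not Box Box (p3 and p1), 0
4. p3 and p1, 0
5. p3, 0
6. p1, 0
7. not Box (p3 and p1), 1
8. p3 and p1, 1
9. p3, 1
10. p1, 1
11. not (p3 and p1), 2
12. not p1, 2
Accessibility: 0R0, 0R1, 1R0, 1R1, 1R2, 2R1, 2R2
The negation has an open branch (countermodel exists).

No, not valid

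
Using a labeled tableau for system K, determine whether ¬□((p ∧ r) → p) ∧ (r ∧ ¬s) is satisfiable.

Unsatisfiable

1. ¬□((p ∧ r) → p) ∧ (r ∧ ¬s), w0
2. ¬□((p ∧ r) → p), w0
3. r ∧ ¬s, w0
4. r, w0
5. ¬s, w0
6. ¬((p ∧ r) → p), w1
7. p ∧ r, w1
8. ¬p, w1
9. p, w1
10. r, w1
Accessibility: w0Rw1
Branch closes: p and ¬p both at w1.
Every branch closes; the branch above is one of them.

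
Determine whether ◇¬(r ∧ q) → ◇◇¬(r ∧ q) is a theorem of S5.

Tableau for the negation ¬(◇¬(r ∧ q) → ◇◇¬(r ∧ q)):
1. ¬(◇¬(r ∧ q) → ◇◇¬(r ∧ q)), 0
2. ◇¬(r ∧ q), 0   [¬→-rule on 1]
3. ¬◇◇¬(r ∧ q), 0   [¬→-rule on 1]
4. ¬◇¬(r ∧ q), 0   [¬◇-rule on 3 via 0R0]
5. r ∧ q, 0   [¬◇-rule on 4 via 0R0]
6. r, 0   [∧-rule on 5]
7. q, 0   [∧-rule on 5]
8. ¬(r ∧ q), 1   [◇-rule on 2: fresh world 1, 0R1]
9. ¬◇¬(r ∧ q), 1   [¬◇-rule on 3 via 0R1]
10. r ∧ q, 1   [¬◇-rule on 4 via 0R1]
11. r, 1   [∧-rule on 10]
12. q, 1   [∧-rule on 10]
13. ¬q, 1   [¬∧-rule on 8 (branches; this branch)]
Accessibility: 0R0, 0R1, 1R0, 1R1
Branch closes: q and ¬q both at 1.
Every branch of the negation's tableau closes; the branch above is one of them.

Valid in S5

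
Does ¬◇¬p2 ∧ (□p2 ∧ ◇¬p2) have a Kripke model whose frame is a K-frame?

Unsatisfiable (every branch closes)

1. ¬◇¬p2 ∧ (□p2 ∧ ◇¬p2), u
2. ¬◇¬p2, u   [∧-rule on 1]
3. □p2 ∧ ◇¬p2, u   [∧-rule on 1]
4. □p2, u   [∧-rule on 3]
5. ◇¬p2, u   [∧-rule on 3]
6. ¬p2, v   [◇-rule on 5: fresh world v, uRv]
7. p2, v   [¬◇-rule on 2 via uRv]
Accessibility: uRv
Branch closes: p2 and ¬p2 both at v.
All branches of the tableau close; one closing branch shown above.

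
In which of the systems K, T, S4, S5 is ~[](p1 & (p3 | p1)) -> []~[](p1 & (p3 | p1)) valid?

S5

S5-tableau for the negation ~(~[](p1 & (p3 | p1)) -> []~[](p1 & (p3 | p1))):
1. ~(~[](p1 & (p3 | p1)) -> []~[](p1 & (p3 | p1))), w0
2. ~[](p1 & (p3 | p1)), w0   [~->-rule on 1]
3. ~[]~[](p1 & (p3 | p1)), w0   [~->-rule on 1]
4. ~(p1 & (p3 | p1)), w1   [~[]-rule on 2: fresh world w1, w0Rw1]
5. ~(p3 | p1), w1   [~&-rule on 4 (branches; this branch)]
6. ~p3, w1   [~|-rule on 5]
7. ~p1, w1   [~|-rule on 5]
8. [](p1 & (p3 | p1)), w2   [~[]-rule on 3: fresh world w2, w0Rw2]
9. p1 & (p3 | p1), w0   [[]-rule on 8 via w2Rw0]
10. p1, w0   [&-rule on 9]
11. p3 | p1, w0   [&-rule on 9]
12. p1 & (p3 | p1), w1   [[]-rule on 8 via w2Rw1]
13. p1, w1   [&-rule on 12]
14. p3 | p1, w1   [&-rule on 12]
Accessibility: w0Rw0, w0Rw1, w0Rw2, w1Rw0, w1Rw1, w1Rw2, w2Rw0, w2Rw1, w2Rw2
Branch closes: p1 and ~p1 both at w1.
Every branch closes (one shown): valid in S5.
S4-tableau for the negation ~(~[](p1 & (p3 | p1)) -> []~[](p1 & (p3 | p1))):
1. ~(~[](p1 & (p3 | p1)) -> []~[](p1 & (p3 | p1))), w0
2. ~[](p1 & (p3 | p1)), w0   [~->-rule on 1]
3. ~[]~[](p1 & (p3 | p1)), w0   [~->-rule on 1]
4. ~(p1 & (p3 | p1)), w1   [~[]-rule on 2: fresh world w1, w0Rw1]
5. ~(p3 | p1), w1   [~&-rule on 4 (branches; this branch)]
6. ~p3, w1   [~|-rule on 5]
7. ~p1, w1   [~|-rule on 5]
8. [](p1 & (p3 | p1)), w2   [~[]-rule on 3: fresh world w2, w0Rw2]
9. p1 & (p3 | p1), w2   [[]-rule on 8 via w2Rw2]
10. p1, w2   [&-rule on 9]
11. p3 | p1, w2   [&-rule on 9]
Accessibility: w0Rw0, w0Rw1, w0Rw2, w1Rw1, w2Rw2
Complete open branch: countermodel on an S4-frame, so not valid in S4, nor in K, T (the same frame is also a K-frame and a T-frame).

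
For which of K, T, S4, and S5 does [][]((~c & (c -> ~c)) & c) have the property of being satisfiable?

K-tableau for the formula:
1. [][]((~c & (c -> ~c)) & c), 0
Complete open branch: satisfiable in K.
T-tableau for the formula:
1. [][]((~c & (c -> ~c)) & c), 0
2. []((~c & (c -> ~c)) & c), 0
3. (~c & (c -> ~c)) & c, 0
4. ~c & (c -> ~c), 0
5. c, 0
6. ~c, 0
7. c -> ~c, 0
Accessibility: 0R0
Branch closes: c and ~c both at 0.
Every branch closes (one shown): unsatisfiable in T, hence also in S4, S5 (every S4/S5-frame is a T-frame).

K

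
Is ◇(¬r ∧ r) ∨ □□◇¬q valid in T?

Tableau for the negation ¬(◇(¬r ∧ r) ∨ □□◇¬q):
1. ¬(◇(¬r ∧ r) ∨ □□◇¬q), u
2. ¬◇(¬r ∧ r), u
3. ¬□□◇¬q, u
4. ¬(¬r ∧ r), u
5. ¬r, u
6. ¬□◇¬q, v
7. ¬(¬r ∧ r), v
8. ¬r, v
9. ¬◇¬q, w
10. q, w
Accessibility: uRu, uRv, vRv, vRw, wRw
The negation has an open branch (countermodel exists).

Invalid (countermodel exists)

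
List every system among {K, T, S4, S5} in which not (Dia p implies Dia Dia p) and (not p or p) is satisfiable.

T-tableau for the formula:
1. not (Dia p implies Dia Dia p) and (not p or p), w0
2. not (Dia p implies Dia Dia p), w0
3. not p or p, w0
4. Dia p, w0
5. not Dia Dia p, w0
6. not Dia p, w0
7. not p, w0
8. p, w1
9. not Dia p, w1
10. not p, w1
Accessibility: w0Rw0, w0Rw1, w1Rw1
Branch closes: p and not p both at w1.
Every branch closes (one shown): unsatisfiable in T, hence also in S4, S5 (every S4/S5-frame is a T-frame).
K-tableau for the formula:
1. not (Dia p implies Dia Dia p) and (not p or p), w0
2. not (Dia p implies Dia Dia p), w0
3. not p or p, w0
4. Dia p, w0
5. not Dia Dia p, w0
6. p, w0
7. p, w1
8. not Dia p, w1
Accessibility: w0Rw1
Complete open branch: satisfiable in K.

K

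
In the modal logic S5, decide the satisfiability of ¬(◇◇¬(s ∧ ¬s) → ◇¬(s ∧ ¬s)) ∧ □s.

Unsatisfiable (every branch closes)

1. ¬(◇◇¬(s ∧ ¬s) → ◇¬(s ∧ ¬s)) ∧ □s, 0
2. ¬(◇◇¬(s ∧ ¬s) → ◇¬(s ∧ ¬s)), 0
3. □s, 0
4. ◇◇¬(s ∧ ¬s), 0
5. ¬◇¬(s ∧ ¬s), 0
6. s, 0
7. s ∧ ¬s, 0
8. ¬s, 0
Accessibility: 0R0
Branch closes: s and ¬s both at 0.
Every branch closes; the branch above is one of them.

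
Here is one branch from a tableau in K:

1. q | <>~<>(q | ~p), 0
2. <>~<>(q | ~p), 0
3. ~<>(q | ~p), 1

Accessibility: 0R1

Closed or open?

No atom appears with both signs at the same world.

Not closed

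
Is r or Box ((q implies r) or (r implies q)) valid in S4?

Yes, valid

Tableau for the negation not (r or Box ((q implies r) or (r implies q))):
1. not (r or Box ((q implies r) or (r implies q))), w0
2. not r, w0   [neg-or-rule on 1]
3. not Box ((q implies r) or (r implies q)), w0   [neg-or-rule on 1]
4. not ((q implies r) or (r implies q)), w1   [neg-Box-rule on 3: fresh world w1, w0Rw1]
5. not (q implies r), w1   [neg-or-rule on 4]
6. not (r implies q), w1   [neg-or-rule on 4]
7. q, w1   [neg-implies-rule on 5]
8. not r, w1   [neg-implies-rule on 5]
9. r, w1   [neg-implies-rule on 6]
10. not q, w1   [neg-implies-rule on 6]
Accessibility: w0Rw0, w0Rw1, w1Rw1
Branch closes: r and not r both at w1.
Every branch of the negation's tableau closes; the branch above is one of them.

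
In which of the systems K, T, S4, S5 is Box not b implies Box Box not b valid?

S4, S5

T-tableau for the negation not (Box not b implies Box Box not b):
1. not (Box not b implies Box Box not b), u
2. Box not b, u   [neg-implies-rule on 1]
3. not Box Box not b, u   [neg-implies-rule on 1]
4. not b, u   [Box-rule on 2 via uRu]
5. not Box not b, v   [neg-Box-rule on 3: fresh world v, uRv]
6. not b, v   [Box-rule on 2 via uRv]
7. b, w   [neg-Box-rule on 5: fresh world w, vRw]
Accessibility: uRu, uRv, vRv, vRw, wRw
Complete open branch: countermodel on a T-frame, so not valid in T, nor in K (the same frame is also a K-frame).
S4-tableau for the negation not (Box not b implies Box Box not b):
1. not (Box not b implies Box Box not b), u
2. Box not b, u   [neg-implies-rule on 1]
3. not Box Box not b, u   [neg-implies-rule on 1]
4. not b, u   [Box-rule on 2 via uRu]
5. not Box not b, v   [neg-Box-rule on 3: fresh world v, uRv]
6. not b, v   [Box-rule on 2 via uRv]
7. b, w   [neg-Box-rule on 5: fresh world w, vRw]
8. not b, w   [Box-rule on 2 via uRw]
Accessibility: uRu, uRv, uRw, vRv, vRw, wRw
Branch closes: b and not b both at w.
Every branch closes (one shown): valid in S4, hence also in S5 (every theorem of S4 is a theorem of S5).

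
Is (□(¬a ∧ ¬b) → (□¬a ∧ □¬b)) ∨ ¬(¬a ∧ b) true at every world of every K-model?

Valid in K

Tableau for the negation ¬((□(¬a ∧ ¬b) → (□¬a ∧ □¬b)) ∨ ¬(¬a ∧ b)):
1. ¬((□(¬a ∧ ¬b) → (□¬a ∧ □¬b)) ∨ ¬(¬a ∧ b)), u
2. ¬(□(¬a ∧ ¬b) → (□¬a ∧ □¬b)), u   [¬∨-rule on 1]
3. ¬a ∧ b, u   [¬∨-rule on 1]
4. □(¬a ∧ ¬b), u   [¬→-rule on 2]
5. ¬(□¬a ∧ □¬b), u   [¬→-rule on 2]
6. ¬a, u   [∧-rule on 3]
7. b, u   [∧-rule on 3]
8. ¬□¬b, u   [¬∧-rule on 5 (branches; this branch)]
9. b, v   [¬□-rule on 8: fresh world v, uRv]
10. ¬a ∧ ¬b, v   [□-rule on 4 via uRv]
11. ¬a, v   [∧-rule on 10]
12. ¬b, v   [∧-rule on 10]
Accessibility: uRv
Branch closes: b and ¬b both at v.
All branches of the negation close; one closing branch shown above.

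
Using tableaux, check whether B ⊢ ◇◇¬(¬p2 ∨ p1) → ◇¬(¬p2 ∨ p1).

No, not valid

Tableau for the negation ¬(◇◇¬(¬p2 ∨ p1) → ◇¬(¬p2 ∨ p1)):
1. ¬(◇◇¬(¬p2 ∨ p1) → ◇¬(¬p2 ∨ p1)), 0
2. ◇◇¬(¬p2 ∨ p1), 0   [¬→-rule on 1]
3. ¬◇¬(¬p2 ∨ p1), 0   [¬→-rule on 1]
4. ¬p2 ∨ p1, 0   [¬◇-rule on 3 via 0R0]
5. p1, 0   [∨-rule on 4 (branches; this branch)]
6. ◇¬(¬p2 ∨ p1), 1   [◇-rule on 2: fresh world 1, 0R1]
7. ¬p2 ∨ p1, 1   [¬◇-rule on 3 via 0R1]
8. p1, 1   [∨-rule on 7 (branches; this branch)]
9. ¬(¬p2 ∨ p1), 2   [◇-rule on 6: fresh world 2, 1R2]
10. p2, 2   [¬∨-rule on 9]
11. ¬p1, 2   [¬∨-rule on 9]
Accessibility: 0R0, 0R1, 1R0, 1R1, 1R2, 2R1, 2R2
The negation has an open branch (countermodel exists).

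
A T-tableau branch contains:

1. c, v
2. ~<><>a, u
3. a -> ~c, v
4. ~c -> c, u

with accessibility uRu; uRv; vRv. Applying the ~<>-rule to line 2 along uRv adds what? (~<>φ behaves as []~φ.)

~<>φ behaves as []~φ: propagate the negated body to each accessible world.

~<>a, v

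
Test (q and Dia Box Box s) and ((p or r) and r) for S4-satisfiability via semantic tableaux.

Yes, satisfiable

1. (q and Dia Box Box s) and ((p or r) and r), 0
2. q and Dia Box Box s, 0
3. (p or r) and r, 0
4. q, 0
5. Dia Box Box s, 0
6. p or r, 0
7. r, 0
8. Box Box s, 1
9. Box s, 1
10. s, 1
Accessibility: 0R0, 0R1, 1R1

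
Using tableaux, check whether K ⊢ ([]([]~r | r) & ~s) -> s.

Tableau for the negation ~(([]([]~r | r) & ~s) -> s):
1. ~(([]([]~r | r) & ~s) -> s), w0
2. []([]~r | r) & ~s, w0
3. ~s, w0
4. []([]~r | r), w0
The negation has an open branch (countermodel exists).

No, not valid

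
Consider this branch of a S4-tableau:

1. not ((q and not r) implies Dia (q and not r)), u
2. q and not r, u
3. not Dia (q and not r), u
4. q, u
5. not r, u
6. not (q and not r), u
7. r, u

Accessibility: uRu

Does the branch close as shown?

Both r and not r appear at u.

Yes, closed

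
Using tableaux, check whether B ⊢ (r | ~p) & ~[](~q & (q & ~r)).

No, not valid

Tableau for the negation ~((r | ~p) & ~[](~q & (q & ~r))):
1. ~((r | ~p) & ~[](~q & (q & ~r))), u
2. ~(r | ~p), u
3. ~r, u
4. p, u
Accessibility: uRu
The negation has an open branch (countermodel exists).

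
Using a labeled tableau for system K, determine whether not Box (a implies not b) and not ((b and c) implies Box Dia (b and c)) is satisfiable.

1. not Box (a implies not b) and not ((b and c) implies Box Dia (b and c)), w0
2. not Box (a implies not b), w0
3. not ((b and c) implies Box Dia (b and c)), w0
4. b and c, w0
5. not Box Dia (b and c), w0
6. b, w0
7. c, w0
8. not (a implies not b), w1
9. a, w1
10. b, w1
11. not Dia (b and c), w2
Accessibility: w0Rw1, w0Rw2

Yes, satisfiable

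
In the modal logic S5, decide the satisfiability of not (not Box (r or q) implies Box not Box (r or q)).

No, unsatisfiable

1. not (not Box (r or q) implies Box not Box (r or q)), 0
2. not Box (r or q), 0
3. not Box not Box (r or q), 0
4. not (r or q), 1
5. not r, 1
6. not q, 1
7. Box (r or q), 2
8. r or q, 0
9. r or q, 1
10. r or q, 2
11. q, 0
12. q, 1
Accessibility: 0R0, 0R1, 0R2, 1R0, 1R1, 1R2, 2R0, 2R1, 2R2
Branch closes: q and not q both at 1.
Every branch closes; the branch above is one of them.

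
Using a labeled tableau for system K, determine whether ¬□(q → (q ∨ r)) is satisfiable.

Unsatisfiable (every branch closes)

1. ¬□(q → (q ∨ r)), u
2. ¬(q → (q ∨ r)), v
3. q, v
4. ¬(q ∨ r), v
5. ¬q, v
6. ¬r, v
Accessibility: uRv
Branch closes: q and ¬q both at v.
(One branch shown.) All branches close.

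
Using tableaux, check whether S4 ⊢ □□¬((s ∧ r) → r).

Tableau for the negation ¬□□¬((s ∧ r) → r):
1. ¬□□¬((s ∧ r) → r), w0
2. ¬□¬((s ∧ r) → r), w1
3. (s ∧ r) → r, w2
4. r, w2
Accessibility: w0Rw0, w0Rw1, w0Rw2, w1Rw1, w1Rw2, w2Rw2
The negation has an open branch (countermodel exists).

Invalid (countermodel exists)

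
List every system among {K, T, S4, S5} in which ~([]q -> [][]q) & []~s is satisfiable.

T-tableau for the formula:
1. ~([]q -> [][]q) & []~s, w0
2. ~([]q -> [][]q), w0
3. []~s, w0
4. []q, w0
5. ~[][]q, w0
6. ~s, w0
7. q, w0
8. ~[]q, w1
9. ~s, w1
10. q, w1
11. ~q, w2
Accessibility: w0Rw0, w0Rw1, w1Rw1, w1Rw2, w2Rw2
Complete open branch: satisfiable in T, hence also in K (this T-model is also a K-model).
S4-tableau for the formula:
1. ~([]q -> [][]q) & []~s, w0
2. ~([]q -> [][]q), w0
3. []~s, w0
4. []q, w0
5. ~[][]q, w0
6. ~s, w0
7. q, w0
8. ~[]q, w1
9. ~s, w1
10. q, w1
11. ~q, w2
12. ~s, w2
13. q, w2
Accessibility: w0Rw0, w0Rw1, w0Rw2, w1Rw1, w1Rw2, w2Rw2
Branch closes: q and ~q both at w2.
Every branch closes (one shown): unsatisfiable in S4, hence also in S5 (every S5-frame is an S4-frame).

K, T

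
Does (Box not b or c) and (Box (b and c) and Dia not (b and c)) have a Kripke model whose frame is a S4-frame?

Unsatisfiable (every branch closes)

1. (Box not b or c) and (Box (b and c) and Dia not (b and c)), w0
2. Box not b or c, w0   [and-rule on 1]
3. Box (b and c) and Dia not (b and c), w0   [and-rule on 1]
4. Box (b and c), w0   [and-rule on 3]
5. Dia not (b and c), w0   [and-rule on 3]
6. b and c, w0   [Box-rule on 4 via w0Rw0]
7. b, w0   [and-rule on 6]
8. c, w0   [and-rule on 6]
9. not (b and c), w1   [Dia-rule on 5: fresh world w1, w0Rw1]
10. b and c, w1   [Box-rule on 4 via w0Rw1]
11. b, w1   [and-rule on 10]
12. c, w1   [and-rule on 10]
13. not c, w1   [neg-and-rule on 9 (branches; this branch)]
Accessibility: w0Rw0, w0Rw1, w1Rw1
Branch closes: c and not c both at w1.
All branches of the tableau close; one closing branch shown above.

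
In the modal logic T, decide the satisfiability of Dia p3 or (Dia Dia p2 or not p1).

Yes, satisfiable

1. Dia p3 or (Dia Dia p2 or not p1), w0
2. Dia Dia p2 or not p1, w0   [or-rule on 1 (branches; this branch)]
3. not p1, w0   [or-rule on 2 (branches; this branch)]
Accessibility: w0Rw0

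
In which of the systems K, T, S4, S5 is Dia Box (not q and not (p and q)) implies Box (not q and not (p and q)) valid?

S4-tableau for the negation not (Dia Box (not q and not (p and q)) implies Box (not q and not (p and q))):
1. not (Dia Box (not q and not (p and q)) implies Box (not q and not (p and q))), 0
2. Dia Box (not q and not (p and q)), 0
3. not Box (not q and not (p and q)), 0
4. Box (not q and not (p and q)), 1
5. not q and not (p and q), 1
6. not q, 1
7. not (p and q), 1
8. not (not q and not (p and q)), 2
9. p and q, 2
10. p, 2
11. q, 2
Accessibility: 0R0, 0R1, 0R2, 1R1, 2R2
Complete open branch: countermodel on an S4-frame, so not valid in S4, nor in K, T (the same frame is also a K-frame and a T-frame).
S5-tableau for the negation not (Dia Box (not q and not (p and q)) implies Box (not q and not (p and q))):
1. not (Dia Box (not q and not (p and q)) implies Box (not q and not (p and q))), 0
2. Dia Box (not q and not (p and q)), 0
3. not Box (not q and not (p and q)), 0
4. Box (not q and not (p and q)), 1
5. not q and not (p and q), 0
6. not q, 0
7. not (p and q), 0
8. not q and not (p and q), 1
9. not q, 1
10. not (p and q), 1
11. not (not q and not (p and q)), 2
12. not q and not (p and q), 2
13. not q, 2
14. not (p and q), 2
15. p and q, 2
16. p, 2
17. q, 2
Accessibility: 0R0, 0R1, 0R2, 1R0, 1R1, 1R2, 2R0, 2R1, 2R2
Branch closes: q and not q both at 2.
Every branch closes (one shown): valid in S5.

S5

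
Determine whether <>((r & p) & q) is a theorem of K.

Tableau for the negation ~<>((r & p) & q):
1. ~<>((r & p) & q), w0
The negation has an open branch (countermodel exists).

Invalid (countermodel exists)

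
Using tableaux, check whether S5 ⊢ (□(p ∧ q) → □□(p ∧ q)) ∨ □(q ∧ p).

Tableau for the negation ¬((□(p ∧ q) → □□(p ∧ q)) ∨ □(q ∧ p)):
1. ¬((□(p ∧ q) → □□(p ∧ q)) ∨ □(q ∧ p)), u
2. ¬(□(p ∧ q) → □□(p ∧ q)), u
3. ¬□(q ∧ p), u
4. □(p ∧ q), u
5. ¬□□(p ∧ q), u
6. p ∧ q, u
7. p, u
8. q, u
9. ¬(q ∧ p), v
10. p ∧ q, v
11. p, v
12. q, v
13. ¬p, v
Accessibility: uRu, uRv, vRu, vRv
Branch closes: p and ¬p both at v.
Every branch of the negation's tableau closes; the branch above is one of them.

Valid in S5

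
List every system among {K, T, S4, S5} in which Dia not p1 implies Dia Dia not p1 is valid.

T, S4, S5

K-tableau for the negation not (Dia not p1 implies Dia Dia not p1):
1. not (Dia not p1 implies Dia Dia not p1), w0
2. Dia not p1, w0
3. not Dia Dia not p1, w0
4. not p1, w1
5. not Dia not p1, w1
Accessibility: w0Rw1
Complete open branch: countermodel on a K-frame, so not valid in K.
T-tableau for the negation not (Dia not p1 implies Dia Dia not p1):
1. not (Dia not p1 implies Dia Dia not p1), w0
2. Dia not p1, w0
3. not Dia Dia not p1, w0
4. not Dia not p1, w0
5. p1, w0
6. not p1, w1
7. not Dia not p1, w1
8. p1, w1
Accessibility: w0Rw0, w0Rw1, w1Rw1
Branch closes: p1 and not p1 both at w1.
Every branch closes (one shown): valid in T, hence also in S4, S5 (every theorem of T is a theorem of S4 and S5).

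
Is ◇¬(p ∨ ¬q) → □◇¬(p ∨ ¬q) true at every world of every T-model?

Not valid

Tableau for the negation ¬(◇¬(p ∨ ¬q) → □◇¬(p ∨ ¬q)):
1. ¬(◇¬(p ∨ ¬q) → □◇¬(p ∨ ¬q)), 0
2. ◇¬(p ∨ ¬q), 0
3. ¬□◇¬(p ∨ ¬q), 0
4. ¬(p ∨ ¬q), 1
5. ¬p, 1
6. q, 1
7. ¬◇¬(p ∨ ¬q), 2
8. p ∨ ¬q, 2
9. ¬q, 2
Accessibility: 0R0, 0R1, 0R2, 1R1, 2R2
The negation has an open branch (countermodel exists).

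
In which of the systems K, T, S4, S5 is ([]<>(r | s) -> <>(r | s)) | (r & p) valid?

T, S4, S5

T-tableau for the negation ~(([]<>(r | s) -> <>(r | s)) | (r & p)):
1. ~(([]<>(r | s) -> <>(r | s)) | (r & p)), 0
2. ~([]<>(r | s) -> <>(r | s)), 0
3. ~(r & p), 0
4. []<>(r | s), 0
5. ~<>(r | s), 0
6. <>(r | s), 0
7. ~(r | s), 0
8. ~r, 0
9. ~s, 0
10. ~p, 0
11. r | s, 1
12. <>(r | s), 1
13. ~(r | s), 1
14. ~r, 1
15. ~s, 1
16. s, 1
Accessibility: 0R0, 0R1, 1R1
Branch closes: s and ~s both at 1.
Every branch closes (one shown): valid in T, hence also in S4, S5 (every theorem of T is a theorem of S4 and S5).
K-tableau for the negation ~(([]<>(r | s) -> <>(r | s)) | (r & p)):
1. ~(([]<>(r | s) -> <>(r | s)) | (r & p)), 0
2. ~([]<>(r | s) -> <>(r | s)), 0
3. ~(r & p), 0
4. []<>(r | s), 0
5. ~<>(r | s), 0
6. ~p, 0
Complete open branch: countermodel on a K-frame, so not valid in K.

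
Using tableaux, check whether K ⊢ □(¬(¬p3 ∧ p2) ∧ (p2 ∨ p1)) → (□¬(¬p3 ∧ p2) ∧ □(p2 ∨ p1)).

Tableau for the negation ¬(□(¬(¬p3 ∧ p2) ∧ (p2 ∨ p1)) → (□¬(¬p3 ∧ p2) ∧ □(p2 ∨ p1))):
1. ¬(□(¬(¬p3 ∧ p2) ∧ (p2 ∨ p1)) → (□¬(¬p3 ∧ p2) ∧ □(p2 ∨ p1))), w0
2. □(¬(¬p3 ∧ p2) ∧ (p2 ∨ p1)), w0   [¬→-rule on 1]
3. ¬(□¬(¬p3 ∧ p2) ∧ □(p2 ∨ p1)), w0   [¬→-rule on 1]
4. ¬□(p2 ∨ p1), w0   [¬∧-rule on 3 (branches; this branch)]
5. ¬(p2 ∨ p1), w1   [¬□-rule on 4: fresh world w1, w0Rw1]
6. ¬p2, w1   [¬∨-rule on 5]
7. ¬p1, w1   [¬∨-rule on 5]
8. ¬(¬p3 ∧ p2) ∧ (p2 ∨ p1), w1   [□-rule on 2 via w0Rw1]
9. ¬(¬p3 ∧ p2), w1   [∧-rule on 8]
10. p2 ∨ p1, w1   [∧-rule on 8]
11. p1, w1   [∨-rule on 10 (branches; this branch)]
Accessibility: w0Rw1
Branch closes: p1 and ¬p1 both at w1.
Every branch of the negation's tableau closes; the branch above is one of them.

Valid in K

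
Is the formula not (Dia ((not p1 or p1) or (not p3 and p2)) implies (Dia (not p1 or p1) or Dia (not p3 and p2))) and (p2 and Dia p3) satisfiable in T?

1. not (Dia ((not p1 or p1) or (not p3 and p2)) implies (Dia (not p1 or p1) or Dia (not p3 and p2))) and (p2 and Dia p3), u
2. not (Dia ((not p1 or p1) or (not p3 and p2)) implies (Dia (not p1 or p1) or Dia (not p3 and p2))), u
3. p2 and Dia p3, u
4. Dia ((not p1 or p1) or (not p3 and p2)), u
5. not (Dia (not p1 or p1) or Dia (not p3 and p2)), u
6. p2, u
7. Dia p3, u
8. not Dia (not p1 or p1), u
9. not Dia (not p3 and p2), u
10. not (not p1 or p1), u
11. p1, u
12. not p1, u
Accessibility: uRu
Branch closes: p1 and not p1 both at u.
All branches of the tableau close; one closing branch shown above.

Unsatisfiable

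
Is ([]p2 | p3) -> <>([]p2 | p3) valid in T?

Tableau for the negation ~(([]p2 | p3) -> <>([]p2 | p3)):
1. ~(([]p2 | p3) -> <>([]p2 | p3)), w0
2. []p2 | p3, w0
3. ~<>([]p2 | p3), w0
4. ~([]p2 | p3), w0
5. ~[]p2, w0
6. ~p3, w0
7. []p2, w0
8. p2, w0
9. ~p2, w1
10. ~([]p2 | p3), w1
11. ~[]p2, w1
12. ~p3, w1
13. p2, w1
Accessibility: w0Rw0, w0Rw1, w1Rw1
Branch closes: p2 and ~p2 both at w1.
All branches of the negation close; one closing branch shown above.

Valid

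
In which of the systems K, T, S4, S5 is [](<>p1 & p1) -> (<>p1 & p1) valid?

T-tableau for the negation ~([](<>p1 & p1) -> (<>p1 & p1)):
1. ~([](<>p1 & p1) -> (<>p1 & p1)), w0
2. [](<>p1 & p1), w0
3. ~(<>p1 & p1), w0
4. <>p1 & p1, w0
5. <>p1, w0
6. p1, w0
7. ~<>p1, w0
8. ~p1, w0
Accessibility: w0Rw0
Branch closes: p1 and ~p1 both at w0.
Every branch closes (one shown): valid in T, hence also in S4, S5 (every theorem of T is a theorem of S4 and S5).
K-tableau for the negation ~([](<>p1 & p1) -> (<>p1 & p1)):
1. ~([](<>p1 & p1) -> (<>p1 & p1)), w0
2. [](<>p1 & p1), w0
3. ~(<>p1 & p1), w0
4. ~p1, w0
Complete open branch: countermodel on a K-frame, so not valid in K.

T, S4, S5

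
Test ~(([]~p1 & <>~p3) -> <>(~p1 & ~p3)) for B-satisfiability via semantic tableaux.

Unsatisfiable

1. ~(([]~p1 & <>~p3) -> <>(~p1 & ~p3)), w0
2. []~p1 & <>~p3, w0
3. ~<>(~p1 & ~p3), w0
4. []~p1, w0
5. <>~p3, w0
6. ~(~p1 & ~p3), w0
7. ~p1, w0
8. p3, w0
9. ~p3, w1
10. ~(~p1 & ~p3), w1
11. ~p1, w1
12. p3, w1
Accessibility: w0Rw0, w0Rw1, w1Rw0, w1Rw1
Branch closes: p3 and ~p3 both at w1.
Every branch closes; the branch above is one of them.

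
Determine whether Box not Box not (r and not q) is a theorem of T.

No, not valid

Tableau for the negation not Box not Box not (r and not q):
1. not Box not Box not (r and not q), 0
2. Box not (r and not q), 1
3. not (r and not q), 1
4. q, 1
Accessibility: 0R0, 0R1, 1R1
The negation has an open branch (countermodel exists).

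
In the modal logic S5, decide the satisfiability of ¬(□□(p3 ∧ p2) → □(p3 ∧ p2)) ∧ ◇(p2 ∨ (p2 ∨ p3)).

Unsatisfiable

1. ¬(□□(p3 ∧ p2) → □(p3 ∧ p2)) ∧ ◇(p2 ∨ (p2 ∨ p3)), u
2. ¬(□□(p3 ∧ p2) → □(p3 ∧ p2)), u
3. ◇(p2 ∨ (p2 ∨ p3)), u
4. □□(p3 ∧ p2), u
5. ¬□(p3 ∧ p2), u
6. □(p3 ∧ p2), u
7. p3 ∧ p2, u
8. p3, u
9. p2, u
10. p2 ∨ (p2 ∨ p3), v
11. □(p3 ∧ p2), v
12. p3 ∧ p2, v
13. p3, v
14. p2, v
15. p2 ∨ p3, v
16. ¬(p3 ∧ p2), w
17. □(p3 ∧ p2), w
18. p3 ∧ p2, w
19. p3, w
20. p2, w
21. ¬p2, w
Accessibility: uRu, uRv, uRw, vRu, vRv, vRw, wRu, wRv, wRw
Branch closes: p2 and ¬p2 both at w.
(One branch shown.) All branches close.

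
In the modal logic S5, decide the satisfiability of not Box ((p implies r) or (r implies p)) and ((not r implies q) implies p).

Unsatisfiable (every branch closes)

1. not Box ((p implies r) or (r implies p)) and ((not r implies q) implies p), w0
2. not Box ((p implies r) or (r implies p)), w0   [and-rule on 1]
3. (not r implies q) implies p, w0   [and-rule on 1]
4. not (not r implies q), w0   [implies-rule on 3 (branches; this branch)]
5. not r, w0   [neg-implies-rule on 4]
6. not q, w0   [neg-implies-rule on 4]
7. not ((p implies r) or (r implies p)), w1   [neg-Box-rule on 2: fresh world w1, w0Rw1]
8. not (p implies r), w1   [neg-or-rule on 7]
9. not (r implies p), w1   [neg-or-rule on 7]
10. p, w1   [neg-implies-rule on 8]
11. not r, w1   [neg-implies-rule on 8]
12. r, w1   [neg-implies-rule on 9]
13. not p, w1   [neg-implies-rule on 9]
Accessibility: w0Rw0, w0Rw1, w1Rw0, w1Rw1
Branch closes: r and not r both at w1.
All branches of the tableau close; one closing branch shown above.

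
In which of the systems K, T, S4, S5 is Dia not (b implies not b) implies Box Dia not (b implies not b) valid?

S5-tableau for the negation not (Dia not (b implies not b) implies Box Dia not (b implies not b)):
1. not (Dia not (b implies not b) implies Box Dia not (b implies not b)), 0
2. Dia not (b implies not b), 0
3. not Box Dia not (b implies not b), 0
4. not (b implies not b), 1
5. b, 1
6. not Dia not (b implies not b), 2
7. b implies not b, 0
8. b implies not b, 1
9. b implies not b, 2
10. not b, 0
11. not b, 1
Accessibility: 0R0, 0R1, 0R2, 1R0, 1R1, 1R2, 2R0, 2R1, 2R2
Branch closes: b and not b both at 1.
Every branch closes (one shown): valid in S5.
S4-tableau for the negation not (Dia not (b implies not b) implies Box Dia not (b implies not b)):
1. not (Dia not (b implies not b) implies Box Dia not (b implies not b)), 0
2. Dia not (b implies not b), 0
3. not Box Dia not (b implies not b), 0
4. not (b implies not b), 1
5. b, 1
6. not Dia not (b implies not b), 2
7. b implies not b, 2
8. not b, 2
Accessibility: 0R0, 0R1, 0R2, 1R1, 2R2
Complete open branch: countermodel on an S4-frame, so not valid in S4, nor in K, T (the same frame is also a K-frame and a T-frame).

S5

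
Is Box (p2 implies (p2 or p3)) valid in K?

Tableau for the negation not Box (p2 implies (p2 or p3)):
1. not Box (p2 implies (p2 or p3)), u
2. not (p2 implies (p2 or p3)), v
3. p2, v
4. not (p2 or p3), v
5. not p2, v
6. not p3, v
Accessibility: uRv
Branch closes: p2 and not p2 both at v.
All branches of the negation close; one closing branch shown above.

Yes, valid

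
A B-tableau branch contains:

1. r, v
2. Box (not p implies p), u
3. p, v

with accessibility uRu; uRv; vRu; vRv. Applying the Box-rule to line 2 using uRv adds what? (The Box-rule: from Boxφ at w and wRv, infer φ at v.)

not p implies p, v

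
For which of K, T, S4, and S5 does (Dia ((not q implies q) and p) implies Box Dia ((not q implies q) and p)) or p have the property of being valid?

S5

S5-tableau for the negation not ((Dia ((not q implies q) and p) implies Box Dia ((not q implies q) and p)) or p):
1. not ((Dia ((not q implies q) and p) implies Box Dia ((not q implies q) and p)) or p), 0
2. not (Dia ((not q implies q) and p) implies Box Dia ((not q implies q) and p)), 0
3. not p, 0
4. Dia ((not q implies q) and p), 0
5. not Box Dia ((not q implies q) and p), 0
6. (not q implies q) and p, 1
7. not q implies q, 1
8. p, 1
9. q, 1
10. not Dia ((not q implies q) and p), 2
11. not ((not q implies q) and p), 0
12. not ((not q implies q) and p), 1
13. not ((not q implies q) and p), 2
14. not (not q implies q), 0
15. not q, 0
16. not (not q implies q), 1
17. not q, 1
Accessibility: 0R0, 0R1, 0R2, 1R0, 1R1, 1R2, 2R0, 2R1, 2R2
Branch closes: q and not q both at 1.
Every branch closes (one shown): valid in S5.
S4-tableau for the negation not ((Dia ((not q implies q) and p) implies Box Dia ((not q implies q) and p)) or p):
1. not ((Dia ((not q implies q) and p) implies Box Dia ((not q implies q) and p)) or p), 0
2. not (Dia ((not q implies q) and p) implies Box Dia ((not q implies q) and p)), 0
3. not p, 0
4. Dia ((not q implies q) and p), 0
5. not Box Dia ((not q implies q) and p), 0
6. (not q implies q) and p, 1
7. not q implies q, 1
8. p, 1
9. q, 1
10. not Dia ((not q implies q) and p), 2
11. not ((not q implies q) and p), 2
12. not p, 2
Accessibility: 0R0, 0R1, 0R2, 1R1, 2R2
Complete open branch: countermodel on an S4-frame, so not valid in S4, nor in K, T (the same frame is also a K-frame and a T-frame).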